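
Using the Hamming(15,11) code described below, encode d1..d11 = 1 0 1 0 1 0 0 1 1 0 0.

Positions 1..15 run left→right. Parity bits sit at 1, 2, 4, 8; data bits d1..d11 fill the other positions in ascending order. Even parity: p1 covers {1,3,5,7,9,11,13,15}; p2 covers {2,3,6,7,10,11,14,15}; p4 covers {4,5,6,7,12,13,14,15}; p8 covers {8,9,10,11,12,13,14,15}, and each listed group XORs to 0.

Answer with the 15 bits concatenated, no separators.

101101011001100

Place data at non-parity positions: p1 p2 1 p4 0 1 0 p8 1 0 0 1 1 0 0
p1 (pos 1,3,5,7,9,11,13,15): XOR of data positions = 1⊕0⊕0⊕1⊕0⊕1⊕0 = 1
p2 (pos 2,3,6,7,10,11,14,15): XOR of data positions = 1⊕1⊕0⊕0⊕0⊕0⊕0 = 0
p4 (pos 4,5,6,7,12,13,14,15): XOR of data positions = 0⊕1⊕0⊕1⊕1⊕0⊕0 = 1
p8 (pos 8,9,10,11,12,13,14,15): XOR of data positions = 1⊕0⊕0⊕1⊕1⊕0⊕0 = 1
Codeword: 101101011001100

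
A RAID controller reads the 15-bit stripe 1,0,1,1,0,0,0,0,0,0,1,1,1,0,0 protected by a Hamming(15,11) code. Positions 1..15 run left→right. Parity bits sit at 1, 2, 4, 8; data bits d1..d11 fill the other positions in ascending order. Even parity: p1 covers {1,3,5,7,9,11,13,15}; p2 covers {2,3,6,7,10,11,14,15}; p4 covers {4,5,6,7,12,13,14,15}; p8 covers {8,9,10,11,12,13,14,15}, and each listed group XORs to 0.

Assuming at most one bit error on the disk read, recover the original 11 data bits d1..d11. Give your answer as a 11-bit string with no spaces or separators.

10000010100

s1 (pos 1,3,5,7,9,11,13,15): 1⊕1⊕0⊕0⊕0⊕1⊕1⊕0 = 0
s2 (pos 2,3,6,7,10,11,14,15): 0⊕1⊕0⊕0⊕0⊕1⊕0⊕0 = 0
s4 (pos 4,5,6,7,12,13,14,15): 1⊕0⊕0⊕0⊕1⊕1⊕0⊕0 = 1
s8 (pos 8,9,10,11,12,13,14,15): 0⊕0⊕0⊕1⊕1⊕1⊕0⊕0 = 1
Syndrome s8…s1 = 1100 → error at position 12.
Flip position 12: 101100000011100 → 101100000010100
Read data bits from positions 3,5,6,7,9,10,11,12,13,14,15: 10000010100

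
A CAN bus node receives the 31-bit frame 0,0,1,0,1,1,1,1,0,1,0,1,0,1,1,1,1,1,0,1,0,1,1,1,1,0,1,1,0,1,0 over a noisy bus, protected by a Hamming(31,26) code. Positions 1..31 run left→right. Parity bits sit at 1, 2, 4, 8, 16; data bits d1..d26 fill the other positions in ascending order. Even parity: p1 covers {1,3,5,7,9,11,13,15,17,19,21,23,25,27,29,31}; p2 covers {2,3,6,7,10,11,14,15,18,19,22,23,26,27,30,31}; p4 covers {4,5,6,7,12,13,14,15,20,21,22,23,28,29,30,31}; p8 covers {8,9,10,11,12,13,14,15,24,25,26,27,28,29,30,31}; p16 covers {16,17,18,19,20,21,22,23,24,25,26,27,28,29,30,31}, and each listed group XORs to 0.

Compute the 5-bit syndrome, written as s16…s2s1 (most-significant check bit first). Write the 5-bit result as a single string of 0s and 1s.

s1 (pos 1,3,5,7,9,11,13,15,17,19,21,23,25,27,29,31): 0⊕1⊕1⊕1⊕0⊕0⊕0⊕1⊕1⊕0⊕0⊕1⊕1⊕1⊕0⊕0 = 0
s2 (pos 2,3,6,7,10,11,14,15,18,19,22,23,26,27,30,31): 0⊕1⊕1⊕1⊕1⊕0⊕1⊕1⊕1⊕0⊕1⊕1⊕0⊕1⊕1⊕0 = 1
s4 (pos 4,5,6,7,12,13,14,15,20,21,22,23,28,29,30,31): 0⊕1⊕1⊕1⊕1⊕0⊕1⊕1⊕1⊕0⊕1⊕1⊕1⊕0⊕1⊕0 = 1
s8 (pos 8,9,10,11,12,13,14,15,24,25,26,27,28,29,30,31): 1⊕0⊕1⊕0⊕1⊕0⊕1⊕1⊕1⊕1⊕0⊕1⊕1⊕0⊕1⊕0 = 0
s16 (pos 16,17,18,19,20,21,22,23,24,25,26,27,28,29,30,31): 1⊕1⊕1⊕0⊕1⊕0⊕1⊕1⊕1⊕1⊕0⊕1⊕1⊕0⊕1⊕0 = 1
Syndrome s16…s1 = 10110 → error at position 22.

10110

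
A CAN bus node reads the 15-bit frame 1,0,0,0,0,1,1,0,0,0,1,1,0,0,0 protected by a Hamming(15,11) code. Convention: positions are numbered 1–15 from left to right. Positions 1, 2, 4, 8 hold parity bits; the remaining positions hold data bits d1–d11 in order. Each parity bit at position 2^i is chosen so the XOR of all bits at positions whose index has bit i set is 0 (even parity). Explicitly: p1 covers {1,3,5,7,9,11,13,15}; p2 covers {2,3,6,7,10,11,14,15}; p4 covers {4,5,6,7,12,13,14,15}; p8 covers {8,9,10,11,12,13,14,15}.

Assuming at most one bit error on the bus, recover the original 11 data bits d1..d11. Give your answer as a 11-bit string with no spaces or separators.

00100011000

s1 (pos 1,3,5,7,9,11,13,15): 1⊕0⊕0⊕1⊕0⊕1⊕0⊕0 = 1
s2 (pos 2,3,6,7,10,11,14,15): 0⊕0⊕1⊕1⊕0⊕1⊕0⊕0 = 1
s4 (pos 4,5,6,7,12,13,14,15): 0⊕0⊕1⊕1⊕1⊕0⊕0⊕0 = 1
s8 (pos 8,9,10,11,12,13,14,15): 0⊕0⊕0⊕1⊕1⊕0⊕0⊕0 = 0
Syndrome s8…s1 = 0111 → error at position 7.
Flip position 7: 100001100011000 → 100001000011000
Read data bits from positions 3,5,6,7,9,10,11,12,13,14,15: 00100011000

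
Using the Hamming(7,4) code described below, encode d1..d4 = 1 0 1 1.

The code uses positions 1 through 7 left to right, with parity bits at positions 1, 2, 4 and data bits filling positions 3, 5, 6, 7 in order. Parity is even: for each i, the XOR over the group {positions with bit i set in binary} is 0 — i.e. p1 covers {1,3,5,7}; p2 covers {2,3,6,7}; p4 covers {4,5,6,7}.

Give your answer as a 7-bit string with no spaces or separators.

Place data at non-parity positions: p1 p2 1 p4 0 1 1
p1 (pos 1,3,5,7): XOR of data positions = 1⊕0⊕1 = 0
p2 (pos 2,3,6,7): XOR of data positions = 1⊕1⊕1 = 1
p4 (pos 4,5,6,7): XOR of data positions = 0⊕1⊕1 = 0
Codeword: 0110011

0110011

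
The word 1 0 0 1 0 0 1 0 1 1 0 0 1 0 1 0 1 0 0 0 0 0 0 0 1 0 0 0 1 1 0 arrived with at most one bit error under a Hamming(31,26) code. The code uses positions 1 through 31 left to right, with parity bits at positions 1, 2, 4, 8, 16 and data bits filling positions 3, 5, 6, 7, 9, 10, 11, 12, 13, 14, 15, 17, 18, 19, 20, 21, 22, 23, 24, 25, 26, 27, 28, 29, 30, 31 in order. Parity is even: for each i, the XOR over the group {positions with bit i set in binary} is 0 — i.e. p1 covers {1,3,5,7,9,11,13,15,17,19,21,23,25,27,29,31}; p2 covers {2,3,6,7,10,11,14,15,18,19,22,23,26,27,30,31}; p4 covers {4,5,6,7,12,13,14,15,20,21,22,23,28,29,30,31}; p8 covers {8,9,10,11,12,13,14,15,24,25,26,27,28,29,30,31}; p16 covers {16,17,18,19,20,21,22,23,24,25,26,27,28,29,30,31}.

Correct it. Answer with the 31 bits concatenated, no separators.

1001001111001010100000001000110

s1 (pos 1,3,5,7,9,11,13,15,17,19,21,23,25,27,29,31): 1⊕0⊕0⊕1⊕1⊕0⊕1⊕1⊕1⊕0⊕0⊕0⊕1⊕0⊕1⊕0 = 0
s2 (pos 2,3,6,7,10,11,14,15,18,19,22,23,26,27,30,31): 0⊕0⊕0⊕1⊕1⊕0⊕0⊕1⊕0⊕0⊕0⊕0⊕0⊕0⊕1⊕0 = 0
s4 (pos 4,5,6,7,12,13,14,15,20,21,22,23,28,29,30,31): 1⊕0⊕0⊕1⊕0⊕1⊕0⊕1⊕0⊕0⊕0⊕0⊕0⊕1⊕1⊕0 = 0
s8 (pos 8,9,10,11,12,13,14,15,24,25,26,27,28,29,30,31): 0⊕1⊕1⊕0⊕0⊕1⊕0⊕1⊕0⊕1⊕0⊕0⊕0⊕1⊕1⊕0 = 1
s16 (pos 16,17,18,19,20,21,22,23,24,25,26,27,28,29,30,31): 0⊕1⊕0⊕0⊕0⊕0⊕0⊕0⊕0⊕1⊕0⊕0⊕0⊕1⊕1⊕0 = 0
Syndrome s16…s1 = 01000 → error at position 8.
Flip position 8: 1001001011001010100000001000110 → 1001001111001010100000001000110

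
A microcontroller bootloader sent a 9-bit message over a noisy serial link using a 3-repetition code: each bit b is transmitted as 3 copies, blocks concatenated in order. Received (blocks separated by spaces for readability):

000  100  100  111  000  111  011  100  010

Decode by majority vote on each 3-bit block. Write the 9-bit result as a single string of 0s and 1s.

Block 1 (000): 0 ones → 0
Block 2 (100): 1 one → 0
Block 3 (100): 1 one → 0
Block 4 (111): 3 ones → 1
Block 5 (000): 0 ones → 0
Block 6 (111): 3 ones → 1
Block 7 (011): 2 ones → 1
Block 8 (100): 1 one → 0
Block 9 (010): 1 one → 0

000101100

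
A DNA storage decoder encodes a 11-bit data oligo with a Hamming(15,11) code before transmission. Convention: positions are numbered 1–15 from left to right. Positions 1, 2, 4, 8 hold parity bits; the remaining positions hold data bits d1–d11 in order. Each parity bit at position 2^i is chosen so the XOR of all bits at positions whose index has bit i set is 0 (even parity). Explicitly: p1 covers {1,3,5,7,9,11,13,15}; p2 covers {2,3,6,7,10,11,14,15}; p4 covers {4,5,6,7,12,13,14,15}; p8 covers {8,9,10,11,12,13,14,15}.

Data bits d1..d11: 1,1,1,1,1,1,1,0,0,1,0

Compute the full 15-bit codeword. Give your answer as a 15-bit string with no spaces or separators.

Place data at non-parity positions: p1 p2 1 p4 1 1 1 p8 1 1 1 0 0 1 0
p1 (pos 1,3,5,7,9,11,13,15): XOR of data positions = 1⊕1⊕1⊕1⊕1⊕0⊕0 = 1
p2 (pos 2,3,6,7,10,11,14,15): XOR of data positions = 1⊕1⊕1⊕1⊕1⊕1⊕0 = 0
p4 (pos 4,5,6,7,12,13,14,15): XOR of data positions = 1⊕1⊕1⊕0⊕0⊕1⊕0 = 0
p8 (pos 8,9,10,11,12,13,14,15): XOR of data positions = 1⊕1⊕1⊕0⊕0⊕1⊕0 = 0
Codeword: 101011101110010

101011101110010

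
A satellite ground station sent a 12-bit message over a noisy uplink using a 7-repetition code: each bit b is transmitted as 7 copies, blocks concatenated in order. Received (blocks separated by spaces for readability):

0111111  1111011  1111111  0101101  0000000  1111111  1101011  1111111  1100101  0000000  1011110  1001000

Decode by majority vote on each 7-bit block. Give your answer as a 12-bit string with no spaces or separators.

Block 1 (0111111): 6 ones → 1
Block 2 (1111011): 6 ones → 1
Block 3 (1111111): 7 ones → 1
Block 4 (0101101): 4 ones → 1
Block 5 (0000000): 0 ones → 0
Block 6 (1111111): 7 ones → 1
Block 7 (1101011): 5 ones → 1
Block 8 (1111111): 7 ones → 1
Block 9 (1100101): 4 ones → 1
Block 10 (0000000): 0 ones → 0
Block 11 (1011110): 5 ones → 1
Block 12 (1001000): 2 ones → 0

111101111010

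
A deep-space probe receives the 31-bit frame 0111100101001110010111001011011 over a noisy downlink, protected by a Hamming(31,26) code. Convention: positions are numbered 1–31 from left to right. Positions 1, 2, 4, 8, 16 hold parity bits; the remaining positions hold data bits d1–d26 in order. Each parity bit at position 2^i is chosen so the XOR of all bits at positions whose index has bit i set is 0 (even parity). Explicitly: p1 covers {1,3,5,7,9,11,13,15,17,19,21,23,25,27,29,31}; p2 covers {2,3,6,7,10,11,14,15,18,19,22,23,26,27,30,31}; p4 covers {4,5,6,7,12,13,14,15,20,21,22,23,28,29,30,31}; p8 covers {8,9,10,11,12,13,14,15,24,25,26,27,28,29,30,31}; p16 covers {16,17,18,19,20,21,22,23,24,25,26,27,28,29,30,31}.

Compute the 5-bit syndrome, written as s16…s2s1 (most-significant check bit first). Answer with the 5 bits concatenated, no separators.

s1 (pos 1,3,5,7,9,11,13,15,17,19,21,23,25,27,29,31): 0⊕1⊕1⊕0⊕0⊕0⊕1⊕1⊕0⊕0⊕1⊕0⊕1⊕1⊕0⊕1 = 0
s2 (pos 2,3,6,7,10,11,14,15,18,19,22,23,26,27,30,31): 1⊕1⊕0⊕0⊕1⊕0⊕1⊕1⊕1⊕0⊕1⊕0⊕0⊕1⊕1⊕1 = 0
s4 (pos 4,5,6,7,12,13,14,15,20,21,22,23,28,29,30,31): 1⊕1⊕0⊕0⊕0⊕1⊕1⊕1⊕1⊕1⊕1⊕0⊕1⊕0⊕1⊕1 = 1
s8 (pos 8,9,10,11,12,13,14,15,24,25,26,27,28,29,30,31): 1⊕0⊕1⊕0⊕0⊕1⊕1⊕1⊕0⊕1⊕0⊕1⊕1⊕0⊕1⊕1 = 0
s16 (pos 16,17,18,19,20,21,22,23,24,25,26,27,28,29,30,31): 0⊕0⊕1⊕0⊕1⊕1⊕1⊕0⊕0⊕1⊕0⊕1⊕1⊕0⊕1⊕1 = 1
Syndrome s16…s1 = 10100 → error at position 20.

10100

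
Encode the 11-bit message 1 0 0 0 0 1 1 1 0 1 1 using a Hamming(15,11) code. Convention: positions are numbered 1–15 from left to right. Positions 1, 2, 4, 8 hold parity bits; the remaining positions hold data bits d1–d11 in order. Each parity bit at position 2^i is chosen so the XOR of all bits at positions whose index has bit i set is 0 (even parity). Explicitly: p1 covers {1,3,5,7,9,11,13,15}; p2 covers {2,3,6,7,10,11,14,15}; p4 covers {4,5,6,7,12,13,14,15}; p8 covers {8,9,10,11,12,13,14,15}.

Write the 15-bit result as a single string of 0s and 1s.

111100010111011

Place data at non-parity positions: p1 p2 1 p4 0 0 0 p8 0 1 1 1 0 1 1
p1 (pos 1,3,5,7,9,11,13,15): XOR of data positions = 1⊕0⊕0⊕0⊕1⊕0⊕1 = 1
p2 (pos 2,3,6,7,10,11,14,15): XOR of data positions = 1⊕0⊕0⊕1⊕1⊕1⊕1 = 1
p4 (pos 4,5,6,7,12,13,14,15): XOR of data positions = 0⊕0⊕0⊕1⊕0⊕1⊕1 = 1
p8 (pos 8,9,10,11,12,13,14,15): XOR of data positions = 0⊕1⊕1⊕1⊕0⊕1⊕1 = 1
Codeword: 111100010111011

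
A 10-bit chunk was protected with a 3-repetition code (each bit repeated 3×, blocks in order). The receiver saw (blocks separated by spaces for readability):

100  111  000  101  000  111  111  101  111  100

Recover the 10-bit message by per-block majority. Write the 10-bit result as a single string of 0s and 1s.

Block 1 (100): 1 one → 0
Block 2 (111): 3 ones → 1
Block 3 (000): 0 ones → 0
Block 4 (101): 2 ones → 1
Block 5 (000): 0 ones → 0
Block 6 (111): 3 ones → 1
Block 7 (111): 3 ones → 1
Block 8 (101): 2 ones → 1
Block 9 (111): 3 ones → 1
Block 10 (100): 1 one → 0

0101011110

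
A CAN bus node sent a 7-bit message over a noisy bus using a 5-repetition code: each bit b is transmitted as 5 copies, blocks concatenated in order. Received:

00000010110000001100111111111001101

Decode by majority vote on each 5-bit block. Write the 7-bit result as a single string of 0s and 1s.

Block 1 (00000): 0 ones → 0
Block 2 (01011): 3 ones → 1
Block 3 (00000): 0 ones → 0
Block 4 (01100): 2 ones → 0
Block 5 (11111): 5 ones → 1
Block 6 (11110): 4 ones → 1
Block 7 (01101): 3 ones → 1

0100111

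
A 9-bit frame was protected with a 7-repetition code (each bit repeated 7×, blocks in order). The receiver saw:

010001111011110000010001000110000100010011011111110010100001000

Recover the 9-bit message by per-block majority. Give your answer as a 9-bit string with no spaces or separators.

Block 1 (0100011): 3 ones → 0
Block 2 (1101111): 6 ones → 1
Block 3 (0000010): 1 one → 0
Block 4 (0010001): 2 ones → 0
Block 5 (1000010): 2 ones → 0
Block 6 (0010011): 3 ones → 0
Block 7 (0111111): 6 ones → 1
Block 8 (1001010): 3 ones → 0
Block 9 (0001000): 1 one → 0

010000100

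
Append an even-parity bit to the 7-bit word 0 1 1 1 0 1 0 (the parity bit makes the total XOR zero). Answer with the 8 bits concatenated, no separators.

XOR of the 7 data bits: 0⊕1⊕1⊕1⊕0⊕1⊕0 = 0
Parity bit = 0 (so all 8 bits XOR to 0).

01110100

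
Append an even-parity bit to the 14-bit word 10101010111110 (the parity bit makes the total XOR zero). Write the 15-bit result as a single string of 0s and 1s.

101010101111101

XOR of the 14 data bits: 1⊕0⊕1⊕0⊕1⊕0⊕1⊕0⊕1⊕1⊕1⊕1⊕1⊕0 = 1
Parity bit = 1 (so all 15 bits XOR to 0).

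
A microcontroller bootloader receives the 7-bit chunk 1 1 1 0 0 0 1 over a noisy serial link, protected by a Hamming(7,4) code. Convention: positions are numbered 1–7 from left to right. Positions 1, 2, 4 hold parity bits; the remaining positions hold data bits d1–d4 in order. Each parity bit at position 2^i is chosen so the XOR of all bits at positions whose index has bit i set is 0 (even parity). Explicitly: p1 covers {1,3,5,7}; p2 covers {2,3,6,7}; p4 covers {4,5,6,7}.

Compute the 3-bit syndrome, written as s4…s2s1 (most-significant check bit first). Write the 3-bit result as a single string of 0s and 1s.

s1 (pos 1,3,5,7): 1⊕1⊕0⊕1 = 1
s2 (pos 2,3,6,7): 1⊕1⊕0⊕1 = 1
s4 (pos 4,5,6,7): 0⊕0⊕0⊕1 = 1
Syndrome s4…s1 = 111 → error at position 7.

111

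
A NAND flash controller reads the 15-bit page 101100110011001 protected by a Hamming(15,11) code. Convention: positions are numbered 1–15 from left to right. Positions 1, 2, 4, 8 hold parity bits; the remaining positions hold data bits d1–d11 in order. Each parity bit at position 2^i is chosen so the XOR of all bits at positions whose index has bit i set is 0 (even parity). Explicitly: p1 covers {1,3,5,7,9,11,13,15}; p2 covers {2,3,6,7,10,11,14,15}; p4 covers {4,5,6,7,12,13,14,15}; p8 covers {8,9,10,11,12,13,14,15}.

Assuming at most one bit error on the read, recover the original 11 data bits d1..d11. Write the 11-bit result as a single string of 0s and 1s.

10010011001

s1 (pos 1,3,5,7,9,11,13,15): 1⊕1⊕0⊕1⊕0⊕1⊕0⊕1 = 1
s2 (pos 2,3,6,7,10,11,14,15): 0⊕1⊕0⊕1⊕0⊕1⊕0⊕1 = 0
s4 (pos 4,5,6,7,12,13,14,15): 1⊕0⊕0⊕1⊕1⊕0⊕0⊕1 = 0
s8 (pos 8,9,10,11,12,13,14,15): 1⊕0⊕0⊕1⊕1⊕0⊕0⊕1 = 0
Syndrome s8…s1 = 0001 → error at position 1.
Flip position 1: 101100110011001 → 001100110011001
Read data bits from positions 3,5,6,7,9,10,11,12,13,14,15: 10010011001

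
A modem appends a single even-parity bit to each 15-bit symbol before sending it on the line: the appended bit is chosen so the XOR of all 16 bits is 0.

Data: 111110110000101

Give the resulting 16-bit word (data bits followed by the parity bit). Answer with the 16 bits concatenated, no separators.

XOR of the 15 data bits: 1⊕1⊕1⊕1⊕1⊕0⊕1⊕1⊕0⊕0⊕0⊕0⊕1⊕0⊕1 = 1
Parity bit = 1 (so all 16 bits XOR to 0).

1111101100001011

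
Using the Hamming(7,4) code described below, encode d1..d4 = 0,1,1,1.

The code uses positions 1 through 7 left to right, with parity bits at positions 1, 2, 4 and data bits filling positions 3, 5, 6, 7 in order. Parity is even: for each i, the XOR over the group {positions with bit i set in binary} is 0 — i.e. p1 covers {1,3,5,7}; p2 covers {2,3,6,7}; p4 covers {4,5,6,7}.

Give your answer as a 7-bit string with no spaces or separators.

Place data at non-parity positions: p1 p2 0 p4 1 1 1
p1 (pos 1,3,5,7): XOR of data positions = 0⊕1⊕1 = 0
p2 (pos 2,3,6,7): XOR of data positions = 0⊕1⊕1 = 0
p4 (pos 4,5,6,7): XOR of data positions = 1⊕1⊕1 = 1
Codeword: 0001111

0001111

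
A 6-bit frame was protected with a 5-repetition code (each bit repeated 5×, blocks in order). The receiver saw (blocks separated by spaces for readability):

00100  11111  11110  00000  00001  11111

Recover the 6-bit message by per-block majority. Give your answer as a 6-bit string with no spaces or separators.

Block 1 (00100): 1 one → 0
Block 2 (11111): 5 ones → 1
Block 3 (11110): 4 ones → 1
Block 4 (00000): 0 ones → 0
Block 5 (00001): 1 one → 0
Block 6 (11111): 5 ones → 1

011001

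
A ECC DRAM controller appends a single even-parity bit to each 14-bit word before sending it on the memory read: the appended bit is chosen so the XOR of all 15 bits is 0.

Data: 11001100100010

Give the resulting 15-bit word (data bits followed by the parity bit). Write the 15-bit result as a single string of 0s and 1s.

110011001000100

XOR of the 14 data bits: 1⊕1⊕0⊕0⊕1⊕1⊕0⊕0⊕1⊕0⊕0⊕0⊕1⊕0 = 0
Parity bit = 0 (so all 15 bits XOR to 0).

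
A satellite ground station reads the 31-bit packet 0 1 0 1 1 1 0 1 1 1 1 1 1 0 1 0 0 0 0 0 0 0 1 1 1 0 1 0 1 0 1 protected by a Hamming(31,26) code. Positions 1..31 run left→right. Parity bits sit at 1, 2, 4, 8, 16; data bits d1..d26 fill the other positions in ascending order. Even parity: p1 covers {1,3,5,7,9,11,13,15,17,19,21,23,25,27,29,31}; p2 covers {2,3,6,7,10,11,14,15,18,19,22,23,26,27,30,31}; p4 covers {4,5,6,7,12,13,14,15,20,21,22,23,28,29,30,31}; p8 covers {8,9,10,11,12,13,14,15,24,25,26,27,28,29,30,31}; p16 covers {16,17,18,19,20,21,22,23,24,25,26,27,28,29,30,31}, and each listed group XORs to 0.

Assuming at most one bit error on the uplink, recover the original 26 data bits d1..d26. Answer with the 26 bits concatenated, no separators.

s1 (pos 1,3,5,7,9,11,13,15,17,19,21,23,25,27,29,31): 0⊕0⊕1⊕0⊕1⊕1⊕1⊕1⊕0⊕0⊕0⊕1⊕1⊕1⊕1⊕1 = 0
s2 (pos 2,3,6,7,10,11,14,15,18,19,22,23,26,27,30,31): 1⊕0⊕1⊕0⊕1⊕1⊕0⊕1⊕0⊕0⊕0⊕1⊕0⊕1⊕0⊕1 = 0
s4 (pos 4,5,6,7,12,13,14,15,20,21,22,23,28,29,30,31): 1⊕1⊕1⊕0⊕1⊕1⊕0⊕1⊕0⊕0⊕0⊕1⊕0⊕1⊕0⊕1 = 1
s8 (pos 8,9,10,11,12,13,14,15,24,25,26,27,28,29,30,31): 1⊕1⊕1⊕1⊕1⊕1⊕0⊕1⊕1⊕1⊕0⊕1⊕0⊕1⊕0⊕1 = 0
s16 (pos 16,17,18,19,20,21,22,23,24,25,26,27,28,29,30,31): 0⊕0⊕0⊕0⊕0⊕0⊕0⊕1⊕1⊕1⊕0⊕1⊕0⊕1⊕0⊕1 = 0
Syndrome s16…s1 = 00100 → error at position 4.
Flip position 4: 0101110111111010000000111010101 → 0100110111111010000000111010101
Read data bits from positions 3,5,6,7,9,10,11,12,13,14,15,17,18,19,20,21,22,23,24,25,26,27,28,29,30,31: 01101111101000000111010101

01101111101000000111010101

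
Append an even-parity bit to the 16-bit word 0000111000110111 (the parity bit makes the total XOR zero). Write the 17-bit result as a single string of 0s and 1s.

XOR of the 16 data bits: 0⊕0⊕0⊕0⊕1⊕1⊕1⊕0⊕0⊕0⊕1⊕1⊕0⊕1⊕1⊕1 = 0
Parity bit = 0 (so all 17 bits XOR to 0).

00001110001101110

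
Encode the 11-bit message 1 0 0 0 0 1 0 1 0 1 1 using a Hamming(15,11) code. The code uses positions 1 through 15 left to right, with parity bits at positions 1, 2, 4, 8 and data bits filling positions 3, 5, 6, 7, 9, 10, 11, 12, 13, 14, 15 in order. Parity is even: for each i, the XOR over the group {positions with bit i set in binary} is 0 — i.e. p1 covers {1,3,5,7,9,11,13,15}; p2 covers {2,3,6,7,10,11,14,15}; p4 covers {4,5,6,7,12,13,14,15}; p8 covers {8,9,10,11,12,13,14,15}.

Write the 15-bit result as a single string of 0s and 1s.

001100000101011

Place data at non-parity positions: p1 p2 1 p4 0 0 0 p8 0 1 0 1 0 1 1
p1 (pos 1,3,5,7,9,11,13,15): XOR of data positions = 1⊕0⊕0⊕0⊕0⊕0⊕1 = 0
p2 (pos 2,3,6,7,10,11,14,15): XOR of data positions = 1⊕0⊕0⊕1⊕0⊕1⊕1 = 0
p4 (pos 4,5,6,7,12,13,14,15): XOR of data positions = 0⊕0⊕0⊕1⊕0⊕1⊕1 = 1
p8 (pos 8,9,10,11,12,13,14,15): XOR of data positions = 0⊕1⊕0⊕1⊕0⊕1⊕1 = 0
Codeword: 001100000101011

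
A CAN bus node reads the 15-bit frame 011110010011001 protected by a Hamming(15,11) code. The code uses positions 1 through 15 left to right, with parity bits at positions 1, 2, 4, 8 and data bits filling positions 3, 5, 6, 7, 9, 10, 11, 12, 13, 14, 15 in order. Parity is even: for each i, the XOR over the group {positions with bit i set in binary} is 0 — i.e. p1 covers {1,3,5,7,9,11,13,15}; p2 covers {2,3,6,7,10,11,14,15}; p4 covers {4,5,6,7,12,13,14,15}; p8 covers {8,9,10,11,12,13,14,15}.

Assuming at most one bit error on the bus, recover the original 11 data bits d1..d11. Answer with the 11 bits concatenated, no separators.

11000011001

s1 (pos 1,3,5,7,9,11,13,15): 0⊕1⊕1⊕0⊕0⊕1⊕0⊕1 = 0
s2 (pos 2,3,6,7,10,11,14,15): 1⊕1⊕0⊕0⊕0⊕1⊕0⊕1 = 0
s4 (pos 4,5,6,7,12,13,14,15): 1⊕1⊕0⊕0⊕1⊕0⊕0⊕1 = 0
s8 (pos 8,9,10,11,12,13,14,15): 1⊕0⊕0⊕1⊕1⊕0⊕0⊕1 = 0
Syndrome s8…s1 = 0000 → no error.
Read data bits from positions 3,5,6,7,9,10,11,12,13,14,15: 11000011001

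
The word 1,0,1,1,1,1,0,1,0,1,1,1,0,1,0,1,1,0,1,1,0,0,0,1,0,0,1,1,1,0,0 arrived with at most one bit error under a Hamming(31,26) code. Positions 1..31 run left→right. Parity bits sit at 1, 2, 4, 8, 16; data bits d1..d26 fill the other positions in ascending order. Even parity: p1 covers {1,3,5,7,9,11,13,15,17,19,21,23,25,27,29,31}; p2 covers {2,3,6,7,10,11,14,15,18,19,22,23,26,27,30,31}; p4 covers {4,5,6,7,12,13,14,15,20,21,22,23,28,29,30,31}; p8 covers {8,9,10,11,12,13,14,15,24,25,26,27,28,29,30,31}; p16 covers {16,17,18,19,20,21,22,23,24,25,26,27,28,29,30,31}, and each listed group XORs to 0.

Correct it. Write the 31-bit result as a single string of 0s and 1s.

1011110100110101101100010011100

s1 (pos 1,3,5,7,9,11,13,15,17,19,21,23,25,27,29,31): 1⊕1⊕1⊕0⊕0⊕1⊕0⊕0⊕1⊕1⊕0⊕0⊕0⊕1⊕1⊕0 = 0
s2 (pos 2,3,6,7,10,11,14,15,18,19,22,23,26,27,30,31): 0⊕1⊕1⊕0⊕1⊕1⊕1⊕0⊕0⊕1⊕0⊕0⊕0⊕1⊕0⊕0 = 1
s4 (pos 4,5,6,7,12,13,14,15,20,21,22,23,28,29,30,31): 1⊕1⊕1⊕0⊕1⊕0⊕1⊕0⊕1⊕0⊕0⊕0⊕1⊕1⊕0⊕0 = 0
s8 (pos 8,9,10,11,12,13,14,15,24,25,26,27,28,29,30,31): 1⊕0⊕1⊕1⊕1⊕0⊕1⊕0⊕1⊕0⊕0⊕1⊕1⊕1⊕0⊕0 = 1
s16 (pos 16,17,18,19,20,21,22,23,24,25,26,27,28,29,30,31): 1⊕1⊕0⊕1⊕1⊕0⊕0⊕0⊕1⊕0⊕0⊕1⊕1⊕1⊕0⊕0 = 0
Syndrome s16…s1 = 01010 → error at position 10.
Flip position 10: 1011110101110101101100010011100 → 1011110100110101101100010011100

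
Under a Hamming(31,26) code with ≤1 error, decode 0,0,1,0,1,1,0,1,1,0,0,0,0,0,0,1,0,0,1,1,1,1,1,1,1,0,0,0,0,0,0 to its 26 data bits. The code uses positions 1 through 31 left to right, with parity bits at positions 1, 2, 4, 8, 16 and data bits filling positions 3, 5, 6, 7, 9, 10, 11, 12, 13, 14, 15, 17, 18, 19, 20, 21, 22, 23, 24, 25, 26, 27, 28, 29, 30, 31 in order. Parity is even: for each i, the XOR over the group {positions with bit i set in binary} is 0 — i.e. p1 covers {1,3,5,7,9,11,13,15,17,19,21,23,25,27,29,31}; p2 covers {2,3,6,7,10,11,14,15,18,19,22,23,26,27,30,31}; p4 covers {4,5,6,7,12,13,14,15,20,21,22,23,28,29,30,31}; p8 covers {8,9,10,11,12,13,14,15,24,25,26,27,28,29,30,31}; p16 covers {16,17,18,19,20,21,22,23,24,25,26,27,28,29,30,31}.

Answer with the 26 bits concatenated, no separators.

01101000000001111111000000

s1 (pos 1,3,5,7,9,11,13,15,17,19,21,23,25,27,29,31): 0⊕1⊕1⊕0⊕1⊕0⊕0⊕0⊕0⊕1⊕1⊕1⊕1⊕0⊕0⊕0 = 1
s2 (pos 2,3,6,7,10,11,14,15,18,19,22,23,26,27,30,31): 0⊕1⊕1⊕0⊕0⊕0⊕0⊕0⊕0⊕1⊕1⊕1⊕0⊕0⊕0⊕0 = 1
s4 (pos 4,5,6,7,12,13,14,15,20,21,22,23,28,29,30,31): 0⊕1⊕1⊕0⊕0⊕0⊕0⊕0⊕1⊕1⊕1⊕1⊕0⊕0⊕0⊕0 = 0
s8 (pos 8,9,10,11,12,13,14,15,24,25,26,27,28,29,30,31): 1⊕1⊕0⊕0⊕0⊕0⊕0⊕0⊕1⊕1⊕0⊕0⊕0⊕0⊕0⊕0 = 0
s16 (pos 16,17,18,19,20,21,22,23,24,25,26,27,28,29,30,31): 1⊕0⊕0⊕1⊕1⊕1⊕1⊕1⊕1⊕1⊕0⊕0⊕0⊕0⊕0⊕0 = 0
Syndrome s16…s1 = 00011 → error at position 3.
Flip position 3: 0010110110000001001111111000000 → 0000110110000001001111111000000
Read data bits from positions 3,5,6,7,9,10,11,12,13,14,15,17,18,19,20,21,22,23,24,25,26,27,28,29,30,31: 01101000000001111111000000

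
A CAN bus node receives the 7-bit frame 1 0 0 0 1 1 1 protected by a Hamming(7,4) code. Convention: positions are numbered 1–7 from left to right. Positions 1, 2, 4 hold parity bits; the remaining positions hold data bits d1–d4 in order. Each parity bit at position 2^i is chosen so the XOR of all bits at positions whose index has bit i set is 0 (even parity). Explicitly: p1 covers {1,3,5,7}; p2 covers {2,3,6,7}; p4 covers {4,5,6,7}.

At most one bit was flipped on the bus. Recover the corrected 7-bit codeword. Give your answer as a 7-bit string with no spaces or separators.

s1 (pos 1,3,5,7): 1⊕0⊕1⊕1 = 1
s2 (pos 2,3,6,7): 0⊕0⊕1⊕1 = 0
s4 (pos 4,5,6,7): 0⊕1⊕1⊕1 = 1
Syndrome s4…s1 = 101 → error at position 5.
Flip position 5: 1000111 → 1000011

1000011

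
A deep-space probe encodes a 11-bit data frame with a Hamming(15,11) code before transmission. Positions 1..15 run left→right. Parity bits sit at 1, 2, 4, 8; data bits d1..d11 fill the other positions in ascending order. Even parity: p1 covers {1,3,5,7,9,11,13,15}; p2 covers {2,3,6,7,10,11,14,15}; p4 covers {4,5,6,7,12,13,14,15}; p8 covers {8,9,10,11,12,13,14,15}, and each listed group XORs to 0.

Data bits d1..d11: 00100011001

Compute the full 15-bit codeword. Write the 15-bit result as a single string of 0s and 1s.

010101010011001

Place data at non-parity positions: p1 p2 0 p4 0 1 0 p8 0 0 1 1 0 0 1
p1 (pos 1,3,5,7,9,11,13,15): XOR of data positions = 0⊕0⊕0⊕0⊕1⊕0⊕1 = 0
p2 (pos 2,3,6,7,10,11,14,15): XOR of data positions = 0⊕1⊕0⊕0⊕1⊕0⊕1 = 1
p4 (pos 4,5,6,7,12,13,14,15): XOR of data positions = 0⊕1⊕0⊕1⊕0⊕0⊕1 = 1
p8 (pos 8,9,10,11,12,13,14,15): XOR of data positions = 0⊕0⊕1⊕1⊕0⊕0⊕1 = 1
Codeword: 010101010011001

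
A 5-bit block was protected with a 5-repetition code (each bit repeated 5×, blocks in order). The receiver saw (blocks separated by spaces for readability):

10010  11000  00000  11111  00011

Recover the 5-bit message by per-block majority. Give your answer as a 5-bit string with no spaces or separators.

Block 1 (10010): 2 ones → 0
Block 2 (11000): 2 ones → 0
Block 3 (00000): 0 ones → 0
Block 4 (11111): 5 ones → 1
Block 5 (00011): 2 ones → 0

00010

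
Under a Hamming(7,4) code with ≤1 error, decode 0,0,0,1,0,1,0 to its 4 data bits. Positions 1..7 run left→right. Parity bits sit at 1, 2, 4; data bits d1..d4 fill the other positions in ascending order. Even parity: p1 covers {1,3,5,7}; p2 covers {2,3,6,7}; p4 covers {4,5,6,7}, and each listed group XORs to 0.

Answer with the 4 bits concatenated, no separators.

0010

s1 (pos 1,3,5,7): 0⊕0⊕0⊕0 = 0
s2 (pos 2,3,6,7): 0⊕0⊕1⊕0 = 1
s4 (pos 4,5,6,7): 1⊕0⊕1⊕0 = 0
Syndrome s4…s1 = 010 → error at position 2.
Flip position 2: 0001010 → 0101010
Read data bits from positions 3,5,6,7: 0010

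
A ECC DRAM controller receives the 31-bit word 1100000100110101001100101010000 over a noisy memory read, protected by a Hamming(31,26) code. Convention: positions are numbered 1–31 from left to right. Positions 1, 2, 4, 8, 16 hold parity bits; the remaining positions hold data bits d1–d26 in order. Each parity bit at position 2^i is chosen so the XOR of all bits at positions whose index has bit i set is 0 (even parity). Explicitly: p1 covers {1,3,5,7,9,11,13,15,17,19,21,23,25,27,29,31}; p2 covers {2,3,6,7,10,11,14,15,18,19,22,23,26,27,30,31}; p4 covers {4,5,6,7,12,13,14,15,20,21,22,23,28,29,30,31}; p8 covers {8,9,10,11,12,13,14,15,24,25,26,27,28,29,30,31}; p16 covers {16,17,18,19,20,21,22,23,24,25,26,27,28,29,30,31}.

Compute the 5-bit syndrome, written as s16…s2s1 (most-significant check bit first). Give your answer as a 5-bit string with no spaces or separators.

00000

s1 (pos 1,3,5,7,9,11,13,15,17,19,21,23,25,27,29,31): 1⊕0⊕0⊕0⊕0⊕1⊕0⊕0⊕0⊕1⊕0⊕1⊕1⊕1⊕0⊕0 = 0
s2 (pos 2,3,6,7,10,11,14,15,18,19,22,23,26,27,30,31): 1⊕0⊕0⊕0⊕0⊕1⊕1⊕0⊕0⊕1⊕0⊕1⊕0⊕1⊕0⊕0 = 0
s4 (pos 4,5,6,7,12,13,14,15,20,21,22,23,28,29,30,31): 0⊕0⊕0⊕0⊕1⊕0⊕1⊕0⊕1⊕0⊕0⊕1⊕0⊕0⊕0⊕0 = 0
s8 (pos 8,9,10,11,12,13,14,15,24,25,26,27,28,29,30,31): 1⊕0⊕0⊕1⊕1⊕0⊕1⊕0⊕0⊕1⊕0⊕1⊕0⊕0⊕0⊕0 = 0
s16 (pos 16,17,18,19,20,21,22,23,24,25,26,27,28,29,30,31): 1⊕0⊕0⊕1⊕1⊕0⊕0⊕1⊕0⊕1⊕0⊕1⊕0⊕0⊕0⊕0 = 0
Syndrome s16…s1 = 00000 → no error.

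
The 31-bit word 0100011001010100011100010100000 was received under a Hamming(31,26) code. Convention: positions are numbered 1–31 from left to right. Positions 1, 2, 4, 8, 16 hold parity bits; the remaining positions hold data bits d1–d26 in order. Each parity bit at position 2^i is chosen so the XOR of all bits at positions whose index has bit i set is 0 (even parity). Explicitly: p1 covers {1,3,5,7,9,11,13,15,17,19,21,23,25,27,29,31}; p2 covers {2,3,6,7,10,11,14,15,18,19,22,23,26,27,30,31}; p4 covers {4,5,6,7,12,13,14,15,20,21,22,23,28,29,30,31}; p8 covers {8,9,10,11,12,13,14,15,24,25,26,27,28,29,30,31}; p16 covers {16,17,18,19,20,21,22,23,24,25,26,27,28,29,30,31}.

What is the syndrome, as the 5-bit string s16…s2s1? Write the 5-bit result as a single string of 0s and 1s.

s1 (pos 1,3,5,7,9,11,13,15,17,19,21,23,25,27,29,31): 0⊕0⊕0⊕1⊕0⊕0⊕0⊕0⊕0⊕1⊕0⊕0⊕0⊕0⊕0⊕0 = 0
s2 (pos 2,3,6,7,10,11,14,15,18,19,22,23,26,27,30,31): 1⊕0⊕1⊕1⊕1⊕0⊕1⊕0⊕1⊕1⊕0⊕0⊕1⊕0⊕0⊕0 = 0
s4 (pos 4,5,6,7,12,13,14,15,20,21,22,23,28,29,30,31): 0⊕0⊕1⊕1⊕1⊕0⊕1⊕0⊕1⊕0⊕0⊕0⊕0⊕0⊕0⊕0 = 1
s8 (pos 8,9,10,11,12,13,14,15,24,25,26,27,28,29,30,31): 0⊕0⊕1⊕0⊕1⊕0⊕1⊕0⊕1⊕0⊕1⊕0⊕0⊕0⊕0⊕0 = 1
s16 (pos 16,17,18,19,20,21,22,23,24,25,26,27,28,29,30,31): 0⊕0⊕1⊕1⊕1⊕0⊕0⊕0⊕1⊕0⊕1⊕0⊕0⊕0⊕0⊕0 = 1
Syndrome s16…s1 = 11100 → error at position 28.

11100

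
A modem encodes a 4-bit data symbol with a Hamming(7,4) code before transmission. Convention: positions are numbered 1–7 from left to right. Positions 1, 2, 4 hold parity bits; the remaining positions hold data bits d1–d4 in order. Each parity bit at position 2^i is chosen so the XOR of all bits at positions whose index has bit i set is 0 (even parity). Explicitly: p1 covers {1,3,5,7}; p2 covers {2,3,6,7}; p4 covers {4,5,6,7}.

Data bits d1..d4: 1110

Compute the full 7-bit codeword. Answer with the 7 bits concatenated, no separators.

Place data at non-parity positions: p1 p2 1 p4 1 1 0
p1 (pos 1,3,5,7): XOR of data positions = 1⊕1⊕0 = 0
p2 (pos 2,3,6,7): XOR of data positions = 1⊕1⊕0 = 0
p4 (pos 4,5,6,7): XOR of data positions = 1⊕1⊕0 = 0
Codeword: 0010110

0010110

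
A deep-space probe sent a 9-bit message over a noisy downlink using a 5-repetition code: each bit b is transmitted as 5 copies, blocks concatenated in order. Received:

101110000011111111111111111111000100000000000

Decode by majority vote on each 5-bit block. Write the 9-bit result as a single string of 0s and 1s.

101111000

Block 1 (10111): 4 ones → 1
Block 2 (00000): 0 ones → 0
Block 3 (11111): 5 ones → 1
Block 4 (11111): 5 ones → 1
Block 5 (11111): 5 ones → 1
Block 6 (11111): 5 ones → 1
Block 7 (00010): 1 one → 0
Block 8 (00000): 0 ones → 0
Block 9 (00000): 0 ones → 0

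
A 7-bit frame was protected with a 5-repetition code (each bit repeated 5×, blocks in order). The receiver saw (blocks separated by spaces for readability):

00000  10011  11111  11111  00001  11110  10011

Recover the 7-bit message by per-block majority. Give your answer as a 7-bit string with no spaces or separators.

0111011

Block 1 (00000): 0 ones → 0
Block 2 (10011): 3 ones → 1
Block 3 (11111): 5 ones → 1
Block 4 (11111): 5 ones → 1
Block 5 (00001): 1 one → 0
Block 6 (11110): 4 ones → 1
Block 7 (10011): 3 ones → 1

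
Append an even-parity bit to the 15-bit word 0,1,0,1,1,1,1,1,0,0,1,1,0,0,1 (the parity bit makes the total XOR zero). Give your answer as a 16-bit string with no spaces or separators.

0101111100110011

XOR of the 15 data bits: 0⊕1⊕0⊕1⊕1⊕1⊕1⊕1⊕0⊕0⊕1⊕1⊕0⊕0⊕1 = 1
Parity bit = 1 (so all 16 bits XOR to 0).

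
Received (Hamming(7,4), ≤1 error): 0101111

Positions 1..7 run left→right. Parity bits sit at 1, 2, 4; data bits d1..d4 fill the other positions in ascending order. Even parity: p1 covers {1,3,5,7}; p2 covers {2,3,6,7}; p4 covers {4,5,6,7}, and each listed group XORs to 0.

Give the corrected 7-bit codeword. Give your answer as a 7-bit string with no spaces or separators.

0001111

s1 (pos 1,3,5,7): 0⊕0⊕1⊕1 = 0
s2 (pos 2,3,6,7): 1⊕0⊕1⊕1 = 1
s4 (pos 4,5,6,7): 1⊕1⊕1⊕1 = 0
Syndrome s4…s1 = 010 → error at position 2.
Flip position 2: 0101111 → 0001111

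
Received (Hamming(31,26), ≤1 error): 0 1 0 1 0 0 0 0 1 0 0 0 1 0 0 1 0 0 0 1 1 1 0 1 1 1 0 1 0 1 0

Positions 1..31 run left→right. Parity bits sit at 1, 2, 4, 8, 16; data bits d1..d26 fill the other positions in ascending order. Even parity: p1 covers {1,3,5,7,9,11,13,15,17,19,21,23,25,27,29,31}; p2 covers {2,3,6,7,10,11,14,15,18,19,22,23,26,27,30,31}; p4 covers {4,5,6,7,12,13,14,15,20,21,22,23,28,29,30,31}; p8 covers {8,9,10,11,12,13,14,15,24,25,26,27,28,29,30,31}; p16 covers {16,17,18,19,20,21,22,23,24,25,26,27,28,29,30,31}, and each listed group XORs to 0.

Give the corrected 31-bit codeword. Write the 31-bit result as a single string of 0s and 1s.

0101000010001001000111011100010

s1 (pos 1,3,5,7,9,11,13,15,17,19,21,23,25,27,29,31): 0⊕0⊕0⊕0⊕1⊕0⊕1⊕0⊕0⊕0⊕1⊕0⊕1⊕0⊕0⊕0 = 0
s2 (pos 2,3,6,7,10,11,14,15,18,19,22,23,26,27,30,31): 1⊕0⊕0⊕0⊕0⊕0⊕0⊕0⊕0⊕0⊕1⊕0⊕1⊕0⊕1⊕0 = 0
s4 (pos 4,5,6,7,12,13,14,15,20,21,22,23,28,29,30,31): 1⊕0⊕0⊕0⊕0⊕1⊕0⊕0⊕1⊕1⊕1⊕0⊕1⊕0⊕1⊕0 = 1
s8 (pos 8,9,10,11,12,13,14,15,24,25,26,27,28,29,30,31): 0⊕1⊕0⊕0⊕0⊕1⊕0⊕0⊕1⊕1⊕1⊕0⊕1⊕0⊕1⊕0 = 1
s16 (pos 16,17,18,19,20,21,22,23,24,25,26,27,28,29,30,31): 1⊕0⊕0⊕0⊕1⊕1⊕1⊕0⊕1⊕1⊕1⊕0⊕1⊕0⊕1⊕0 = 1
Syndrome s16…s1 = 11100 → error at position 28.
Flip position 28: 0101000010001001000111011101010 → 0101000010001001000111011100010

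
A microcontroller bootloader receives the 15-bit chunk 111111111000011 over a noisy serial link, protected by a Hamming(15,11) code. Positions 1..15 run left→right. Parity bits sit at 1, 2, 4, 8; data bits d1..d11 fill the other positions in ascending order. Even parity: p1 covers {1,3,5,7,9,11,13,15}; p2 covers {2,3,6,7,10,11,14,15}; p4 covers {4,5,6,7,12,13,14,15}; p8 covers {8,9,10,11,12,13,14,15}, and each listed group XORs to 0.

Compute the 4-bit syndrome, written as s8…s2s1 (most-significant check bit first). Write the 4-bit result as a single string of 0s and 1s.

s1 (pos 1,3,5,7,9,11,13,15): 1⊕1⊕1⊕1⊕1⊕0⊕0⊕1 = 0
s2 (pos 2,3,6,7,10,11,14,15): 1⊕1⊕1⊕1⊕0⊕0⊕1⊕1 = 0
s4 (pos 4,5,6,7,12,13,14,15): 1⊕1⊕1⊕1⊕0⊕0⊕1⊕1 = 0
s8 (pos 8,9,10,11,12,13,14,15): 1⊕1⊕0⊕0⊕0⊕0⊕1⊕1 = 0
Syndrome s8…s1 = 0000 → no error.

0000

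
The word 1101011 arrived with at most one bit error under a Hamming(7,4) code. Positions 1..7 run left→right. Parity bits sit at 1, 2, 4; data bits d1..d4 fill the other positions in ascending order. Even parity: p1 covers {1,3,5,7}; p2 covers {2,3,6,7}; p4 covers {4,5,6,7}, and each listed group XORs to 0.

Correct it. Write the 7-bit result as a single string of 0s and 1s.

s1 (pos 1,3,5,7): 1⊕0⊕0⊕1 = 0
s2 (pos 2,3,6,7): 1⊕0⊕1⊕1 = 1
s4 (pos 4,5,6,7): 1⊕0⊕1⊕1 = 1
Syndrome s4…s1 = 110 → error at position 6.
Flip position 6: 1101011 → 1101001

1101001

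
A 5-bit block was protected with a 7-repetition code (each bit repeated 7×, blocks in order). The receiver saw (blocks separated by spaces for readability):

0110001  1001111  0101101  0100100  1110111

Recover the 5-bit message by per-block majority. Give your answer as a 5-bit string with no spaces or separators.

01101

Block 1 (0110001): 3 ones → 0
Block 2 (1001111): 5 ones → 1
Block 3 (0101101): 4 ones → 1
Block 4 (0100100): 2 ones → 0
Block 5 (1110111): 6 ones → 1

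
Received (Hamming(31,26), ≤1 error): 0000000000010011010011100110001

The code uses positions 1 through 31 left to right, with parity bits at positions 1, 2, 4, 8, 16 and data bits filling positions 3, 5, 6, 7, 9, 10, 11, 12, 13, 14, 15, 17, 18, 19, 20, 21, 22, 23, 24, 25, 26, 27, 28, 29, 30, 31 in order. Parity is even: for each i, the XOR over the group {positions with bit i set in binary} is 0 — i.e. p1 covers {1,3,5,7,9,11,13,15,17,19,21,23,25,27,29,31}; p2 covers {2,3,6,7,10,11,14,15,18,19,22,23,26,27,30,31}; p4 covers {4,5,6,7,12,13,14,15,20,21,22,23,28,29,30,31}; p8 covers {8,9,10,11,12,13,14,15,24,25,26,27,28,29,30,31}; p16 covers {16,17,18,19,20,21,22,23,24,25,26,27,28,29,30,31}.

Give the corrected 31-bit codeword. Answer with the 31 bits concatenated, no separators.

s1 (pos 1,3,5,7,9,11,13,15,17,19,21,23,25,27,29,31): 0⊕0⊕0⊕0⊕0⊕0⊕0⊕1⊕0⊕0⊕1⊕1⊕0⊕1⊕0⊕1 = 1
s2 (pos 2,3,6,7,10,11,14,15,18,19,22,23,26,27,30,31): 0⊕0⊕0⊕0⊕0⊕0⊕0⊕1⊕1⊕0⊕1⊕1⊕1⊕1⊕0⊕1 = 1
s4 (pos 4,5,6,7,12,13,14,15,20,21,22,23,28,29,30,31): 0⊕0⊕0⊕0⊕1⊕0⊕0⊕1⊕0⊕1⊕1⊕1⊕0⊕0⊕0⊕1 = 0
s8 (pos 8,9,10,11,12,13,14,15,24,25,26,27,28,29,30,31): 0⊕0⊕0⊕0⊕1⊕0⊕0⊕1⊕0⊕0⊕1⊕1⊕0⊕0⊕0⊕1 = 1
s16 (pos 16,17,18,19,20,21,22,23,24,25,26,27,28,29,30,31): 1⊕0⊕1⊕0⊕0⊕1⊕1⊕1⊕0⊕0⊕1⊕1⊕0⊕0⊕0⊕1 = 0
Syndrome s16…s1 = 01011 → error at position 11.
Flip position 11: 0000000000010011010011100110001 → 0000000000110011010011100110001

0000000000110011010011100110001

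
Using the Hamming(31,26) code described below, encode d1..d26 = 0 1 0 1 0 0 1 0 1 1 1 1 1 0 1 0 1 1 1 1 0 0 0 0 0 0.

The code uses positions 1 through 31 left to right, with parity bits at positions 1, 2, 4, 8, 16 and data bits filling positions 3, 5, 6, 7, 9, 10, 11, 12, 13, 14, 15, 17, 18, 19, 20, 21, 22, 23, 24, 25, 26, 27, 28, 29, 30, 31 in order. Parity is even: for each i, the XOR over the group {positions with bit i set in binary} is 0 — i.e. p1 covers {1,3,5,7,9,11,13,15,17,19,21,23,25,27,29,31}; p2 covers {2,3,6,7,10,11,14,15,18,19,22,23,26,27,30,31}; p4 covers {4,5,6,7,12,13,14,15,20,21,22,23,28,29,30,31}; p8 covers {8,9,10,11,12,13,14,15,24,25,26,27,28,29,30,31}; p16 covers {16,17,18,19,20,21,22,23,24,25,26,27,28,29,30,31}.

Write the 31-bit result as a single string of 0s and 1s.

Place data at non-parity positions: p1 p2 0 p4 1 0 1 p8 0 0 1 0 1 1 1 p16 1 1 0 1 0 1 1 1 1 0 0 0 0 0 0
p1 (pos 1,3,5,7,9,11,13,15,17,19,21,23,25,27,29,31): XOR of data positions = 0⊕1⊕1⊕0⊕1⊕1⊕1⊕1⊕0⊕0⊕1⊕1⊕0⊕0⊕0 = 0
p2 (pos 2,3,6,7,10,11,14,15,18,19,22,23,26,27,30,31): XOR of data positions = 0⊕0⊕1⊕0⊕1⊕1⊕1⊕1⊕0⊕1⊕1⊕0⊕0⊕0⊕0 = 1
p4 (pos 4,5,6,7,12,13,14,15,20,21,22,23,28,29,30,31): XOR of data positions = 1⊕0⊕1⊕0⊕1⊕1⊕1⊕1⊕0⊕1⊕1⊕0⊕0⊕0⊕0 = 0
p8 (pos 8,9,10,11,12,13,14,15,24,25,26,27,28,29,30,31): XOR of data positions = 0⊕0⊕1⊕0⊕1⊕1⊕1⊕1⊕1⊕0⊕0⊕0⊕0⊕0⊕0 = 0
p16 (pos 16,17,18,19,20,21,22,23,24,25,26,27,28,29,30,31): XOR of data positions = 1⊕1⊕0⊕1⊕0⊕1⊕1⊕1⊕1⊕0⊕0⊕0⊕0⊕0⊕0 = 1
Codeword: 0100101000101111110101111000000

0100101000101111110101111000000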